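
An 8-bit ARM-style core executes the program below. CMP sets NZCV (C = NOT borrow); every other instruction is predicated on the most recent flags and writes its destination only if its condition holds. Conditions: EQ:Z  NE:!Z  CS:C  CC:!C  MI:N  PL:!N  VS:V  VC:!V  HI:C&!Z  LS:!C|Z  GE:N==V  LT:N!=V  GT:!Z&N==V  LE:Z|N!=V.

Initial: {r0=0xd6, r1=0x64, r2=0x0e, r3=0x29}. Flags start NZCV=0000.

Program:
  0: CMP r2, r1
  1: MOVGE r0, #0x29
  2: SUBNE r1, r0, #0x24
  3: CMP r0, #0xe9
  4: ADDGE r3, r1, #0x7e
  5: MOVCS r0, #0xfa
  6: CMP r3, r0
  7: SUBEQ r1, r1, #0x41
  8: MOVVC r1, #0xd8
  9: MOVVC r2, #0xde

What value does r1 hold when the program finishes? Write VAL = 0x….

VAL = 0xd8

0: ✓ CMP  NZCV=1000
1: · MOVGE
2: ✓ SUBNE  r1←0xb2
3: ✓ CMP  NZCV=1000
4: · ADDGE
5: · MOVCS
6: ✓ CMP  NZCV=0000
7: · SUBEQ
8: ✓ MOVVC  r1←0xd8
9: ✓ MOVVC  r2←0xde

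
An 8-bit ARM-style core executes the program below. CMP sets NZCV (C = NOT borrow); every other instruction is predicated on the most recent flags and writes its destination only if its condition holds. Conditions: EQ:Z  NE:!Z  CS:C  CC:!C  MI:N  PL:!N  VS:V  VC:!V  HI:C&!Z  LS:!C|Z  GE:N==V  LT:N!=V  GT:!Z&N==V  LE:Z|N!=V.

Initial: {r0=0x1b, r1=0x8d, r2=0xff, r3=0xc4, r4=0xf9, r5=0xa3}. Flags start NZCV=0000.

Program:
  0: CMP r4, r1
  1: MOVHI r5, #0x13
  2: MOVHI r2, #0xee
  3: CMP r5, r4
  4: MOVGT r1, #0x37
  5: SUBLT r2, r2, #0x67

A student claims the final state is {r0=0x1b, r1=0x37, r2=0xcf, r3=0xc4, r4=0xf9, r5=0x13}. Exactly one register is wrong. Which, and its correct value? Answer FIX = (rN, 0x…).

FIX = (r2, 0xee)

[0] flags=0010 → (cmp)
[1] flags=0010 HI?T → r5=0x13
[2] flags=0010 HI?T → r2=0xee
[3] flags=0000 → (cmp)
[4] flags=0000 GT?T → r1=0x37
[5] flags=0000 LT?F → skip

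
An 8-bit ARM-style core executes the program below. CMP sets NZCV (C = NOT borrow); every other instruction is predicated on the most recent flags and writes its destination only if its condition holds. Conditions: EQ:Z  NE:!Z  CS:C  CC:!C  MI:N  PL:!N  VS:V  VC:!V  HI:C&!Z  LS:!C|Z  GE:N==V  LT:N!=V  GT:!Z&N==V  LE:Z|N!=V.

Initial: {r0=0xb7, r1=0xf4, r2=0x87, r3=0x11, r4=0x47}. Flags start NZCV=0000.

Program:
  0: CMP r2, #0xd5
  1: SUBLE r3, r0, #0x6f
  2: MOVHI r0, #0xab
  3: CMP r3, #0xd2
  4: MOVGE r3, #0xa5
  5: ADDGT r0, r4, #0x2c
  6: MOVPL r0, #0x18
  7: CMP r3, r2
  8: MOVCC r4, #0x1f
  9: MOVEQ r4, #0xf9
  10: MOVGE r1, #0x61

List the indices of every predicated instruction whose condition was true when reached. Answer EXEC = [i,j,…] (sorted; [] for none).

0: ✓ CMP  NZCV=1000
1: ✓ SUBLE  r3←0x48
2: · MOVHI
3: ✓ CMP  NZCV=0000
4: ✓ MOVGE  r3←0xa5
5: ✓ ADDGT  r0←0x73
6: ✓ MOVPL  r0←0x18
7: ✓ CMP  NZCV=0010
8: · MOVCC
9: · MOVEQ
10: ✓ MOVGE  r1←0x61

EXEC = [1,4,5,6,10]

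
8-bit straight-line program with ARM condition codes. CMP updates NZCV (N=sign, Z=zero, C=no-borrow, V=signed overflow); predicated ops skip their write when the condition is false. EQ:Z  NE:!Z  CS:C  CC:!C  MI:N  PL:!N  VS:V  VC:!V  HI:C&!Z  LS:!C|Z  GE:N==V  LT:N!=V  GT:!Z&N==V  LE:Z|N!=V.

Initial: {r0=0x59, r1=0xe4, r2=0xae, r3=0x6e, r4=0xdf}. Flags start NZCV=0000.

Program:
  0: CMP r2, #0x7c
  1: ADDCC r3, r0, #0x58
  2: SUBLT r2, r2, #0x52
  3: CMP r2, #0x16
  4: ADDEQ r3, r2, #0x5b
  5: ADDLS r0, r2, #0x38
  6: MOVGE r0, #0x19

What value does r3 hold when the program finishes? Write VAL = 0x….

[0] flags=0011 → (cmp)
[1] flags=0011 CC?F → skip
[2] flags=0011 LT?T → r2=0x5c
[3] flags=0010 → (cmp)
[4] flags=0010 EQ?F → skip
[5] flags=0010 LS?F → skip
[6] flags=0010 GE?T → r0=0x19

VAL = 0x6e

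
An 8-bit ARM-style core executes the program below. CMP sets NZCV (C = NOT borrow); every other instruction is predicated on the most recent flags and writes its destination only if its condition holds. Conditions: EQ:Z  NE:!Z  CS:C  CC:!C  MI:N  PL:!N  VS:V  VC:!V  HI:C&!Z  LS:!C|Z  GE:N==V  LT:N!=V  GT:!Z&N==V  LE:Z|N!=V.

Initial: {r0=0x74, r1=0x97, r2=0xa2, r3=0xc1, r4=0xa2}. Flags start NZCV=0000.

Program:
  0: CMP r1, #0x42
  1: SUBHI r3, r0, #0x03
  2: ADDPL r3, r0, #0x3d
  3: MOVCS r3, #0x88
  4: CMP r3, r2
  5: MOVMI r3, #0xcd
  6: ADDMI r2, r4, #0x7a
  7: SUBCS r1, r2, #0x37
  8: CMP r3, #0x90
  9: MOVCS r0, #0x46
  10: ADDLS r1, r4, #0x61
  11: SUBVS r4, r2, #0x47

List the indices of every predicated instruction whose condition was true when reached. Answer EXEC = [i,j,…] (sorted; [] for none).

[0] flags=0011 → (cmp)
[1] flags=0011 HI?T → r3=0x71
[2] flags=0011 PL?T → r3=0xb1
[3] flags=0011 CS?T → r3=0x88
[4] flags=1000 → (cmp)
[5] flags=1000 MI?T → r3=0xcd
[6] flags=1000 MI?T → r2=0x1c
[7] flags=1000 CS?F → skip
[8] flags=0010 → (cmp)
[9] flags=0010 CS?T → r0=0x46
[10] flags=0010 LS?F → skip
[11] flags=0010 VS?F → skip

EXEC = [1,2,3,5,6,9]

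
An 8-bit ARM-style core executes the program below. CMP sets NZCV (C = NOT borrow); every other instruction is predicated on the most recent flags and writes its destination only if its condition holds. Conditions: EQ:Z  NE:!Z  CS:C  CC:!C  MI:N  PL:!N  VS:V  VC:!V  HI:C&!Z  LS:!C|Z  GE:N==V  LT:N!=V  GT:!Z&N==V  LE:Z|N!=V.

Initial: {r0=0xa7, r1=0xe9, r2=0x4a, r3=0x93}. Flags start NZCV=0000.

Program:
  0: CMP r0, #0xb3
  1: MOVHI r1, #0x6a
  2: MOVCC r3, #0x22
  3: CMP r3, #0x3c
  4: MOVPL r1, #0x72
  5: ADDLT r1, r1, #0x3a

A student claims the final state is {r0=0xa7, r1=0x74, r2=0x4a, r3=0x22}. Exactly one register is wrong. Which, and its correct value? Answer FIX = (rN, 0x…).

FIX = (r1, 0x23)

[0] flags=1000 → (cmp)
[1] flags=1000 HI?F → skip
[2] flags=1000 CC?T → r3=0x22
[3] flags=1000 → (cmp)
[4] flags=1000 PL?F → skip
[5] flags=1000 LT?T → r1=0x23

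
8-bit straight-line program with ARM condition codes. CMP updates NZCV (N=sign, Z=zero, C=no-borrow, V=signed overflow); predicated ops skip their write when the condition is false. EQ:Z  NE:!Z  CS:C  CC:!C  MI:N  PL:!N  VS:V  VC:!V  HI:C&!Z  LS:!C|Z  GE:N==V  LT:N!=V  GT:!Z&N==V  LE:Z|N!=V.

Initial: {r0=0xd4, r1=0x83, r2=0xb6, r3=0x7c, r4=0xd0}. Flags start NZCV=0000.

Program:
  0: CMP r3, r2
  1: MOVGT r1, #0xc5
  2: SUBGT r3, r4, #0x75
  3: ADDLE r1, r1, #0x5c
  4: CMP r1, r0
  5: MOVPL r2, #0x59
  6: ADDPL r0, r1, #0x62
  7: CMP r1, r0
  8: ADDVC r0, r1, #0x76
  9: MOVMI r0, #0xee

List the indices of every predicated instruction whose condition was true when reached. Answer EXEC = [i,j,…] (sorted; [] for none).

EXEC = [1,2,8,9]

[0] flags=1001 → (cmp)
[1] flags=1001 GT?T → r1=0xc5
[2] flags=1001 GT?T → r3=0x5b
[3] flags=1001 LE?F → skip
[4] flags=1000 → (cmp)
[5] flags=1000 PL?F → skip
[6] flags=1000 PL?F → skip
[7] flags=1000 → (cmp)
[8] flags=1000 VC?T → r0=0x3b
[9] flags=1000 MI?T → r0=0xee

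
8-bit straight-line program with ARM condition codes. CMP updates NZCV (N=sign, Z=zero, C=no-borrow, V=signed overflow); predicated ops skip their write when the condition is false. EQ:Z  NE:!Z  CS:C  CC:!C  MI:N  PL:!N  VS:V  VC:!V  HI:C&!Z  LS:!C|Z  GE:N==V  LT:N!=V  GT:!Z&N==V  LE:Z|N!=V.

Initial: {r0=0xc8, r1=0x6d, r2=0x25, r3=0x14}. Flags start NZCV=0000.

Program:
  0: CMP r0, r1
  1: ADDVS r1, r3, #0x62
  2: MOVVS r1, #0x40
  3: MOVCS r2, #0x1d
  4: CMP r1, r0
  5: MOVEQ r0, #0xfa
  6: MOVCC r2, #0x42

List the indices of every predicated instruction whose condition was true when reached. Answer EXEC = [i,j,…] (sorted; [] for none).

0: ✓ CMP  NZCV=0011
1: ✓ ADDVS  r1←0x76
2: ✓ MOVVS  r1←0x40
3: ✓ MOVCS  r2←0x1d
4: ✓ CMP  NZCV=0000
5: · MOVEQ
6: ✓ MOVCC  r2←0x42

EXEC = [1,2,3,6]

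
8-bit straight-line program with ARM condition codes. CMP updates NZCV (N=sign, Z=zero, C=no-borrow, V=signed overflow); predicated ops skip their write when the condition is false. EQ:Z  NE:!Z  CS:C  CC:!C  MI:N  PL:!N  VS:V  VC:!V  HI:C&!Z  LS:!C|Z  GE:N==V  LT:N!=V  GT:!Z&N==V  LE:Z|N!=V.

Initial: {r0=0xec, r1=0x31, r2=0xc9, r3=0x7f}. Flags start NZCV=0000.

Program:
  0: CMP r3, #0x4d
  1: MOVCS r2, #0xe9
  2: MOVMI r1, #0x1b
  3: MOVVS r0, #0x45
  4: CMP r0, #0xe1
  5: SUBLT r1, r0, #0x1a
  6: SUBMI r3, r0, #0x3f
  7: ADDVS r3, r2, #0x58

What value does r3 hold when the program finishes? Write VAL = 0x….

VAL = 0x7f

0: ✓ CMP  NZCV=0010
1: ✓ MOVCS  r2←0xe9
2: · MOVMI
3: · MOVVS
4: ✓ CMP  NZCV=0010
5: · SUBLT
6: · SUBMI
7: · ADDVS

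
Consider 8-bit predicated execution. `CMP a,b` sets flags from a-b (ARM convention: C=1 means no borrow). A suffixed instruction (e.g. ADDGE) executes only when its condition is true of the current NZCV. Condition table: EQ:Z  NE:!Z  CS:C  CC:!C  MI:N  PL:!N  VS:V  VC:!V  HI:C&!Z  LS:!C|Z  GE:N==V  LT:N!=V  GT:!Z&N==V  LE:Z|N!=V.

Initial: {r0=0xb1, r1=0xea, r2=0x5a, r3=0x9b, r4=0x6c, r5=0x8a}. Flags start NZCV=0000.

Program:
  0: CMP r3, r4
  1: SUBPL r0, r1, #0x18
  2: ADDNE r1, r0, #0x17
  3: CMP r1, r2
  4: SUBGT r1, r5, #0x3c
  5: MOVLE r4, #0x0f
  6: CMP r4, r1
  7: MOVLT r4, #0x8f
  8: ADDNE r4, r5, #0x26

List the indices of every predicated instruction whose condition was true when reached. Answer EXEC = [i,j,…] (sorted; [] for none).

EXEC = [1,2,5,8]

0: ✓ CMP  NZCV=0011
1: ✓ SUBPL  r0←0xd2
2: ✓ ADDNE  r1←0xe9
3: ✓ CMP  NZCV=1010
4: · SUBGT
5: ✓ MOVLE  r4←0x0f
6: ✓ CMP  NZCV=0000
7: · MOVLT
8: ✓ ADDNE  r4←0xb0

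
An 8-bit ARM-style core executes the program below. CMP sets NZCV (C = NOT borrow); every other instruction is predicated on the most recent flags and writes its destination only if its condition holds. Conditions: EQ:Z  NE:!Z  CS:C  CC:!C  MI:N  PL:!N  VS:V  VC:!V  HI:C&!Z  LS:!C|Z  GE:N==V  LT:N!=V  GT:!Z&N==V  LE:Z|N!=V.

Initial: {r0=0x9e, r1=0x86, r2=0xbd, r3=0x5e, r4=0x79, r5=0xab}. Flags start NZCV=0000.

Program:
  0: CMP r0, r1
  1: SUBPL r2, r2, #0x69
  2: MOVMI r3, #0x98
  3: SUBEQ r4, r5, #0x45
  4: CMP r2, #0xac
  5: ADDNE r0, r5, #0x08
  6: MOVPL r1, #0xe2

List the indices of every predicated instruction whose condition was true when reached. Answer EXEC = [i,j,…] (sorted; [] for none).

[0] flags=0010 → (cmp)
[1] flags=0010 PL?T → r2=0x54
[2] flags=0010 MI?F → skip
[3] flags=0010 EQ?F → skip
[4] flags=1001 → (cmp)
[5] flags=1001 NE?T → r0=0xb3
[6] flags=1001 PL?F → skip

EXEC = [1,5]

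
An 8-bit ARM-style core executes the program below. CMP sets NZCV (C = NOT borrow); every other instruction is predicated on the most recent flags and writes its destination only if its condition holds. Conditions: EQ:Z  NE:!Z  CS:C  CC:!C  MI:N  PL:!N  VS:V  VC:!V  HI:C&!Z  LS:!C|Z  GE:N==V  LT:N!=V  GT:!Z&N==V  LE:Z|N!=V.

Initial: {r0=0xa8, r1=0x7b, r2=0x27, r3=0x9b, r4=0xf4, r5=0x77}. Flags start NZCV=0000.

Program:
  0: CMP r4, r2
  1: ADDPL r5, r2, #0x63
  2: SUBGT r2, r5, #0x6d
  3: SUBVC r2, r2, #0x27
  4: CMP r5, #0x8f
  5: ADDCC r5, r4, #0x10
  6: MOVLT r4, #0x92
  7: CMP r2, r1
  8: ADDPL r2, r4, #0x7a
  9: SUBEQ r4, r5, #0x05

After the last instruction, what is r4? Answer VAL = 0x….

VAL = 0xf4

0: ✓ CMP  NZCV=1010
1: · ADDPL
2: · SUBGT
3: ✓ SUBVC  r2←0x00
4: ✓ CMP  NZCV=1001
5: ✓ ADDCC  r5←0x04
6: · MOVLT
7: ✓ CMP  NZCV=1000
8: · ADDPL
9: · SUBEQ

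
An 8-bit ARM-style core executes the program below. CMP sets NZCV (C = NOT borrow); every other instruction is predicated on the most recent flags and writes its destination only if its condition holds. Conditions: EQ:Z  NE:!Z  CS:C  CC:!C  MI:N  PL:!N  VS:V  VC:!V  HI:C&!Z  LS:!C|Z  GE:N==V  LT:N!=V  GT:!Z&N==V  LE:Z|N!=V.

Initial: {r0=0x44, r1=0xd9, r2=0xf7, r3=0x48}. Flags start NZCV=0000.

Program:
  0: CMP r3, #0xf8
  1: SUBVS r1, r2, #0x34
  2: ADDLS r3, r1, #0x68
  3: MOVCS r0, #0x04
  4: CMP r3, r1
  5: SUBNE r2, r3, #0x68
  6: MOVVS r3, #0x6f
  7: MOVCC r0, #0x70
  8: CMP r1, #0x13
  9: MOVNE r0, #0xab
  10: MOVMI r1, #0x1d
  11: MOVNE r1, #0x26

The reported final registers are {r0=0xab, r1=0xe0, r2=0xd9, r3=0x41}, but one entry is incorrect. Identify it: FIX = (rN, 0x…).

[0] flags=0000 → (cmp)
[1] flags=0000 VS?F → skip
[2] flags=0000 LS?T → r3=0x41
[3] flags=0000 CS?F → skip
[4] flags=0000 → (cmp)
[5] flags=0000 NE?T → r2=0xd9
[6] flags=0000 VS?F → skip
[7] flags=0000 CC?T → r0=0x70
[8] flags=1010 → (cmp)
[9] flags=1010 NE?T → r0=0xab
[10] flags=1010 MI?T → r1=0x1d
[11] flags=1010 NE?T → r1=0x26

FIX = (r1, 0x26)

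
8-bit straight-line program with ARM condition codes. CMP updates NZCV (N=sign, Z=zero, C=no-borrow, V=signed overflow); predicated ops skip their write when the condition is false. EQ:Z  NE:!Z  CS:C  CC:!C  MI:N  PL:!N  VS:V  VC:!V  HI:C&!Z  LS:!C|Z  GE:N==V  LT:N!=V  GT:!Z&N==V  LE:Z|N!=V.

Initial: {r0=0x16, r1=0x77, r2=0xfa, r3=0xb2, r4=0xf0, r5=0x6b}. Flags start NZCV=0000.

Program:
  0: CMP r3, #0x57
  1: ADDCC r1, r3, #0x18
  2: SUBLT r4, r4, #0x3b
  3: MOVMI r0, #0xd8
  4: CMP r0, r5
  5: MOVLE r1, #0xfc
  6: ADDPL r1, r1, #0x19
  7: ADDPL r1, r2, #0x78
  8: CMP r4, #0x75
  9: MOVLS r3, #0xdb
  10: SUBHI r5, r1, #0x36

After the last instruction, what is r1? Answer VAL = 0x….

[0] flags=0011 → (cmp)
[1] flags=0011 CC?F → skip
[2] flags=0011 LT?T → r4=0xb5
[3] flags=0011 MI?F → skip
[4] flags=1000 → (cmp)
[5] flags=1000 LE?T → r1=0xfc
[6] flags=1000 PL?F → skip
[7] flags=1000 PL?F → skip
[8] flags=0011 → (cmp)
[9] flags=0011 LS?F → skip
[10] flags=0011 HI?T → r5=0xc6

VAL = 0xfc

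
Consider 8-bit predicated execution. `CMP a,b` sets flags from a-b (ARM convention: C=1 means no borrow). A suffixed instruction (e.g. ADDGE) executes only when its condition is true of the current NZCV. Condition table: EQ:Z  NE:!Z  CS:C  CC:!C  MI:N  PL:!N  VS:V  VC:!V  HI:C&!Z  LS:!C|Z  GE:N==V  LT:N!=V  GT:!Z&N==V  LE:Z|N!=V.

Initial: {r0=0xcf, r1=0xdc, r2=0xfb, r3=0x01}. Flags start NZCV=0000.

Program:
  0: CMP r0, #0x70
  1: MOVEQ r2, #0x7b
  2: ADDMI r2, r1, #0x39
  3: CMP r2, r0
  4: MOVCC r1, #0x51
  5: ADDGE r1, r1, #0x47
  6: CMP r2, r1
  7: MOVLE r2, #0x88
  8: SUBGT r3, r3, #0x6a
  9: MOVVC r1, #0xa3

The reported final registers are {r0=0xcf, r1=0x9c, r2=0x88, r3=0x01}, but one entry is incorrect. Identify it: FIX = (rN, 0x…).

FIX = (r1, 0xa3)

0: ✓ CMP  NZCV=0011
1: · MOVEQ
2: · ADDMI
3: ✓ CMP  NZCV=0010
4: · MOVCC
5: ✓ ADDGE  r1←0x23
6: ✓ CMP  NZCV=1010
7: ✓ MOVLE  r2←0x88
8: · SUBGT
9: ✓ MOVVC  r1←0xa3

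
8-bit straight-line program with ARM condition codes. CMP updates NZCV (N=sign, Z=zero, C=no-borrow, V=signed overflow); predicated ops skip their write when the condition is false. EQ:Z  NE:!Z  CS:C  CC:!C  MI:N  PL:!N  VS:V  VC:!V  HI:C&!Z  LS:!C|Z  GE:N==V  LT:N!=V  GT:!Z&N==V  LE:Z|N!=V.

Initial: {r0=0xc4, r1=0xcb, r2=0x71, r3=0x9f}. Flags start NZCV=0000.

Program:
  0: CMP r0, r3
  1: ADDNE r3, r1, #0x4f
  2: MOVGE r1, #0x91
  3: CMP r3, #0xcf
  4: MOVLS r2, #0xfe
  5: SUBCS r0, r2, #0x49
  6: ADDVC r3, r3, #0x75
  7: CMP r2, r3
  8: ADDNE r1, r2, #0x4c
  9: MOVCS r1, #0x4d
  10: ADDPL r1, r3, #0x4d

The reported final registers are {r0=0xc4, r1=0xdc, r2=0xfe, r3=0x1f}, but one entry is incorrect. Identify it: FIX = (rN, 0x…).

FIX = (r3, 0x8f)

0: ✓ CMP  NZCV=0010
1: ✓ ADDNE  r3←0x1a
2: ✓ MOVGE  r1←0x91
3: ✓ CMP  NZCV=0000
4: ✓ MOVLS  r2←0xfe
5: · SUBCS
6: ✓ ADDVC  r3←0x8f
7: ✓ CMP  NZCV=0010
8: ✓ ADDNE  r1←0x4a
9: ✓ MOVCS  r1←0x4d
10: ✓ ADDPL  r1←0xdc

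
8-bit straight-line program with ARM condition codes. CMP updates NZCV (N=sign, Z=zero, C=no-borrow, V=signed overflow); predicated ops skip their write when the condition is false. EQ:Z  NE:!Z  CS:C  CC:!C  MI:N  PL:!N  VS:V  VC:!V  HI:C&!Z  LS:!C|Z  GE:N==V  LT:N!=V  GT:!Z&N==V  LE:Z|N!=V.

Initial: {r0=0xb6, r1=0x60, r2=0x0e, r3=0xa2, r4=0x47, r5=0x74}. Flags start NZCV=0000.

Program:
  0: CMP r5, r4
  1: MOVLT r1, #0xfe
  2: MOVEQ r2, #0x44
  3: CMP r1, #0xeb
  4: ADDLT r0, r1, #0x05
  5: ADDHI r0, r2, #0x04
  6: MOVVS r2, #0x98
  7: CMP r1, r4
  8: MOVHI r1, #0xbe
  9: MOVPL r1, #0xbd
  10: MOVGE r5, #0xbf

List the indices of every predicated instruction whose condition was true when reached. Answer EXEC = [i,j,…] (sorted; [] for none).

EXEC = [8,9,10]

0: ✓ CMP  NZCV=0010
1: · MOVLT
2: · MOVEQ
3: ✓ CMP  NZCV=0000
4: · ADDLT
5: · ADDHI
6: · MOVVS
7: ✓ CMP  NZCV=0010
8: ✓ MOVHI  r1←0xbe
9: ✓ MOVPL  r1←0xbd
10: ✓ MOVGE  r5←0xbf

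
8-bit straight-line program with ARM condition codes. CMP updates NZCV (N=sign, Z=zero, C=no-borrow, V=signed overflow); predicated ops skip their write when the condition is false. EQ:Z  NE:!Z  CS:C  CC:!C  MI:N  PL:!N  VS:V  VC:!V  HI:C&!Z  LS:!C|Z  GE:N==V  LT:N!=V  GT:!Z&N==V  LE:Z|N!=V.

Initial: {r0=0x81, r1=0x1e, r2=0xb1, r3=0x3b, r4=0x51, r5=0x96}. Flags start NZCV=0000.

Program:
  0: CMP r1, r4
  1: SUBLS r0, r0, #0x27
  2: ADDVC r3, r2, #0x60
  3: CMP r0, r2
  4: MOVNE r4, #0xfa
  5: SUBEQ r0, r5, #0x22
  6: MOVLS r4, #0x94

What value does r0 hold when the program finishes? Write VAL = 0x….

0: ✓ CMP  NZCV=1000
1: ✓ SUBLS  r0←0x5a
2: ✓ ADDVC  r3←0x11
3: ✓ CMP  NZCV=1001
4: ✓ MOVNE  r4←0xfa
5: · SUBEQ
6: ✓ MOVLS  r4←0x94

VAL = 0x5a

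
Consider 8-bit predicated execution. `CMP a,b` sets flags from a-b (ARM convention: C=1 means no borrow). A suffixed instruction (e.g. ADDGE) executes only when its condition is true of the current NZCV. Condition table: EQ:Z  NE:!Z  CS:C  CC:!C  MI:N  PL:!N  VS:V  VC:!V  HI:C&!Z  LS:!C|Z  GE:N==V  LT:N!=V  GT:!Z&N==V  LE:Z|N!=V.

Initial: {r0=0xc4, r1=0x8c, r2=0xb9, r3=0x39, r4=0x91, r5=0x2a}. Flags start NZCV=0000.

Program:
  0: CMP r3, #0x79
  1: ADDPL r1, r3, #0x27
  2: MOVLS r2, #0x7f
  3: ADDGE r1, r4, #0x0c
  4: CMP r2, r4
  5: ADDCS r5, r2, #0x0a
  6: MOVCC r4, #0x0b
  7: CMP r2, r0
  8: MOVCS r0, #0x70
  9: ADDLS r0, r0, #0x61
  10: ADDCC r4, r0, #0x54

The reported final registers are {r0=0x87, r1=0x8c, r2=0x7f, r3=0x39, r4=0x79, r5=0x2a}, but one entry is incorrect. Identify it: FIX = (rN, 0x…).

FIX = (r0, 0x25)

0: ✓ CMP  NZCV=1000
1: · ADDPL
2: ✓ MOVLS  r2←0x7f
3: · ADDGE
4: ✓ CMP  NZCV=1001
5: · ADDCS
6: ✓ MOVCC  r4←0x0b
7: ✓ CMP  NZCV=1001
8: · MOVCS
9: ✓ ADDLS  r0←0x25
10: ✓ ADDCC  r4←0x79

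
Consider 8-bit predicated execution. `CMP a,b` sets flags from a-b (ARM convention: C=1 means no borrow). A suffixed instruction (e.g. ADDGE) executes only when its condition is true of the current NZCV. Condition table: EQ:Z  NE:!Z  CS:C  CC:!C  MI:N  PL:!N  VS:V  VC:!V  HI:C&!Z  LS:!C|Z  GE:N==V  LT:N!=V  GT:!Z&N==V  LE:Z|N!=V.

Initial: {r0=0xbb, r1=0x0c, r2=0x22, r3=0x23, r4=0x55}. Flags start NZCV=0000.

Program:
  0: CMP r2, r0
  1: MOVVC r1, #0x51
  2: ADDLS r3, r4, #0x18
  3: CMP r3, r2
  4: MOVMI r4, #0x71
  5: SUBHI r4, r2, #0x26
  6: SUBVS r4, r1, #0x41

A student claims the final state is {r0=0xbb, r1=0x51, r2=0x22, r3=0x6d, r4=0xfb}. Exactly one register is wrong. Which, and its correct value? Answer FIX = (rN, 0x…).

FIX = (r4, 0xfc)

0: ✓ CMP  NZCV=0000
1: ✓ MOVVC  r1←0x51
2: ✓ ADDLS  r3←0x6d
3: ✓ CMP  NZCV=0010
4: · MOVMI
5: ✓ SUBHI  r4←0xfc
6: · SUBVS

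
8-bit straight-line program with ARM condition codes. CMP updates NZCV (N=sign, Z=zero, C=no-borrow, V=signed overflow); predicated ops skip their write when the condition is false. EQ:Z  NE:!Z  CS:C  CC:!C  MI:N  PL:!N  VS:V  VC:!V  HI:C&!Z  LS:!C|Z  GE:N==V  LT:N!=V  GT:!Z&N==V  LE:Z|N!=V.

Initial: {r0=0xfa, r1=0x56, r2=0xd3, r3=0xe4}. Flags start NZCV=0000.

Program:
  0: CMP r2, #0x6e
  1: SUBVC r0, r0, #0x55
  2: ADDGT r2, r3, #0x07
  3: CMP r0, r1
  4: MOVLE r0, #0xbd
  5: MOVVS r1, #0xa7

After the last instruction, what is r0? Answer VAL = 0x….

VAL = 0xbd

0: ✓ CMP  NZCV=0011
1: · SUBVC
2: · ADDGT
3: ✓ CMP  NZCV=1010
4: ✓ MOVLE  r0←0xbd
5: · MOVVS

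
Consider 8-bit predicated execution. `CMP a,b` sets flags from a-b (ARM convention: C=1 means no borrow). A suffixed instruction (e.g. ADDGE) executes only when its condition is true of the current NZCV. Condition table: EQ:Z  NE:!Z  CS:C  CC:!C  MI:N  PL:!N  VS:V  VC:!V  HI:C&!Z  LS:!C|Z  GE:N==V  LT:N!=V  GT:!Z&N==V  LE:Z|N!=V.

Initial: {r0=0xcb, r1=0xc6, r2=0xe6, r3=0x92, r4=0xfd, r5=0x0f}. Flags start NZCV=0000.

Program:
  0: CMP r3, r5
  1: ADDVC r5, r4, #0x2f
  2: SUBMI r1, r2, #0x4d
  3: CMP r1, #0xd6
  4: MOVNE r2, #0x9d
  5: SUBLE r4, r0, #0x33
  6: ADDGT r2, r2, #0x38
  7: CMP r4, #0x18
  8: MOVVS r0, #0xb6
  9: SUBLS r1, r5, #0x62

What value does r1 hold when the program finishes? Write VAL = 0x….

0: ✓ CMP  NZCV=1010
1: ✓ ADDVC  r5←0x2c
2: ✓ SUBMI  r1←0x99
3: ✓ CMP  NZCV=1000
4: ✓ MOVNE  r2←0x9d
5: ✓ SUBLE  r4←0x98
6: · ADDGT
7: ✓ CMP  NZCV=1010
8: · MOVVS
9: · SUBLS

VAL = 0x99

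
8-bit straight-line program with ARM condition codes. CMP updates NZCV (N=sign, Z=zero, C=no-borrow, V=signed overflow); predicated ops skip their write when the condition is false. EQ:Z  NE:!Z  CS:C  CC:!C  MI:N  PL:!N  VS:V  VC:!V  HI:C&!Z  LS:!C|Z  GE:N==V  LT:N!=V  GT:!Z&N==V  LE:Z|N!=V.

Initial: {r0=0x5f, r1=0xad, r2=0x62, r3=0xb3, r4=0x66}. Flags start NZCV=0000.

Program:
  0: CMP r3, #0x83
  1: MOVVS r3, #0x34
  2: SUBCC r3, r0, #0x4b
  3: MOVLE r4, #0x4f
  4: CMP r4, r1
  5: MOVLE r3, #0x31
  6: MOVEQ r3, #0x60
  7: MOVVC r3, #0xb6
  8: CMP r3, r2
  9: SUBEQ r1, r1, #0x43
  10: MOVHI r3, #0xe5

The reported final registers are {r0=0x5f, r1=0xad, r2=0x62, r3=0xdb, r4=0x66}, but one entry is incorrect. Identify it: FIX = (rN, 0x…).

FIX = (r3, 0xe5)

[0] flags=0010 → (cmp)
[1] flags=0010 VS?F → skip
[2] flags=0010 CC?F → skip
[3] flags=0010 LE?F → skip
[4] flags=1001 → (cmp)
[5] flags=1001 LE?F → skip
[6] flags=1001 EQ?F → skip
[7] flags=1001 VC?F → skip
[8] flags=0011 → (cmp)
[9] flags=0011 EQ?F → skip
[10] flags=0011 HI?T → r3=0xe5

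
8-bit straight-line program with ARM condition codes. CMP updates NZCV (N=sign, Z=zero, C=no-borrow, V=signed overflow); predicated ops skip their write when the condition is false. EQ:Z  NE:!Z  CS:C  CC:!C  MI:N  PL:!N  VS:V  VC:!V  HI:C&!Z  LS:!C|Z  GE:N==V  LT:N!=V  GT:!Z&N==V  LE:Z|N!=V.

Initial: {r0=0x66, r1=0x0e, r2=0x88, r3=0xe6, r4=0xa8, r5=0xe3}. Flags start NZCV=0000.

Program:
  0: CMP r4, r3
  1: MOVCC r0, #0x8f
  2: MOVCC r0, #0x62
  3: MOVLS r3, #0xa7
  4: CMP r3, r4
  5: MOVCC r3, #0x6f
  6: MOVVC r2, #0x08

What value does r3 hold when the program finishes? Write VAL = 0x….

0: ✓ CMP  NZCV=1000
1: ✓ MOVCC  r0←0x8f
2: ✓ MOVCC  r0←0x62
3: ✓ MOVLS  r3←0xa7
4: ✓ CMP  NZCV=1000
5: ✓ MOVCC  r3←0x6f
6: ✓ MOVVC  r2←0x08

VAL = 0x6f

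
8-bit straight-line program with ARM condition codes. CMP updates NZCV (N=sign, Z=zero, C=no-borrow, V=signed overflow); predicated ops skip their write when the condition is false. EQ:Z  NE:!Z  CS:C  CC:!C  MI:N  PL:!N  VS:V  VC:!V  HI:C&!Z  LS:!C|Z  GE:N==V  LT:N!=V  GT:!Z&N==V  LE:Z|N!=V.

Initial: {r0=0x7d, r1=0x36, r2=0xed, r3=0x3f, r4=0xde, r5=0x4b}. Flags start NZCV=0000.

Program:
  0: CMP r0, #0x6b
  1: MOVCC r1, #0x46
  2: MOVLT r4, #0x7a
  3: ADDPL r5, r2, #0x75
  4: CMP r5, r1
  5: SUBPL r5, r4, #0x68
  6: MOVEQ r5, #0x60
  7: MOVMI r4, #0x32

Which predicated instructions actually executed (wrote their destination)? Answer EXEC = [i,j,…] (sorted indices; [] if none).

0: ✓ CMP  NZCV=0010
1: · MOVCC
2: · MOVLT
3: ✓ ADDPL  r5←0x62
4: ✓ CMP  NZCV=0010
5: ✓ SUBPL  r5←0x76
6: · MOVEQ
7: · MOVMI

EXEC = [3,5]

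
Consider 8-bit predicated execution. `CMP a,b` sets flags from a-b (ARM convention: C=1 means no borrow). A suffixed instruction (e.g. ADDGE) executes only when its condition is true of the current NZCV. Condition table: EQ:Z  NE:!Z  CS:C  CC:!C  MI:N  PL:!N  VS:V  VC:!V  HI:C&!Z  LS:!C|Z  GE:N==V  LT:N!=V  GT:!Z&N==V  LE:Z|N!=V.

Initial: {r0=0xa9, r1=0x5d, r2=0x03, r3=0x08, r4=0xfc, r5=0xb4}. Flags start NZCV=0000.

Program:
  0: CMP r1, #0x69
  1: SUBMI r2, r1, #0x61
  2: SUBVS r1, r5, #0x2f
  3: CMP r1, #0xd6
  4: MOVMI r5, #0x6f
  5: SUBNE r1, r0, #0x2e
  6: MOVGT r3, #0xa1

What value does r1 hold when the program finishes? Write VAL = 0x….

[0] flags=1000 → (cmp)
[1] flags=1000 MI?T → r2=0xfc
[2] flags=1000 VS?F → skip
[3] flags=1001 → (cmp)
[4] flags=1001 MI?T → r5=0x6f
[5] flags=1001 NE?T → r1=0x7b
[6] flags=1001 GT?T → r3=0xa1

VAL = 0x7b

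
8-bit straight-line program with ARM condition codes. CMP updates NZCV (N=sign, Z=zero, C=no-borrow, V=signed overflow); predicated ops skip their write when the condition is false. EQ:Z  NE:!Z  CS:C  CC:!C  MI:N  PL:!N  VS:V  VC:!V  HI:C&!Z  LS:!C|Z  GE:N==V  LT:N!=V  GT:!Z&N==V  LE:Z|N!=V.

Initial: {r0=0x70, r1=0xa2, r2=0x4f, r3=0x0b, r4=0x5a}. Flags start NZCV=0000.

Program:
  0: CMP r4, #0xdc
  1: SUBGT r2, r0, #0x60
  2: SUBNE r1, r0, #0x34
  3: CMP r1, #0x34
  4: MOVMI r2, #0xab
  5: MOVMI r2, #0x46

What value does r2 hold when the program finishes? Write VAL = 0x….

VAL = 0x10

0: ✓ CMP  NZCV=0000
1: ✓ SUBGT  r2←0x10
2: ✓ SUBNE  r1←0x3c
3: ✓ CMP  NZCV=0010
4: · MOVMI
5: · MOVMI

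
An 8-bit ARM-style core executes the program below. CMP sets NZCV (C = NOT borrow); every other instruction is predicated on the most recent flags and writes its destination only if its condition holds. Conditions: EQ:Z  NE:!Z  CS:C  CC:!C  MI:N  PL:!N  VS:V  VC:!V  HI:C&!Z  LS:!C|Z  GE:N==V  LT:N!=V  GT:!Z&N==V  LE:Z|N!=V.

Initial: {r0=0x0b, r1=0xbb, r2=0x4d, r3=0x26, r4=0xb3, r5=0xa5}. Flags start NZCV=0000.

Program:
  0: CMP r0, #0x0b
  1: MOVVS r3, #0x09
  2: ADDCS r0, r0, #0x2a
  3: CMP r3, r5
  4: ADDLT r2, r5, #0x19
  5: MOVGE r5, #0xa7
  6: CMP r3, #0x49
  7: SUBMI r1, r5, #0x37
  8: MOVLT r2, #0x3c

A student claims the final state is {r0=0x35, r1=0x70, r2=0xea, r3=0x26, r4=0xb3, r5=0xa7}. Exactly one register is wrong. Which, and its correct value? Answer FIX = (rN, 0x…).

FIX = (r2, 0x3c)

[0] flags=0110 → (cmp)
[1] flags=0110 VS?F → skip
[2] flags=0110 CS?T → r0=0x35
[3] flags=1001 → (cmp)
[4] flags=1001 LT?F → skip
[5] flags=1001 GE?T → r5=0xa7
[6] flags=1000 → (cmp)
[7] flags=1000 MI?T → r1=0x70
[8] flags=1000 LT?T → r2=0x3c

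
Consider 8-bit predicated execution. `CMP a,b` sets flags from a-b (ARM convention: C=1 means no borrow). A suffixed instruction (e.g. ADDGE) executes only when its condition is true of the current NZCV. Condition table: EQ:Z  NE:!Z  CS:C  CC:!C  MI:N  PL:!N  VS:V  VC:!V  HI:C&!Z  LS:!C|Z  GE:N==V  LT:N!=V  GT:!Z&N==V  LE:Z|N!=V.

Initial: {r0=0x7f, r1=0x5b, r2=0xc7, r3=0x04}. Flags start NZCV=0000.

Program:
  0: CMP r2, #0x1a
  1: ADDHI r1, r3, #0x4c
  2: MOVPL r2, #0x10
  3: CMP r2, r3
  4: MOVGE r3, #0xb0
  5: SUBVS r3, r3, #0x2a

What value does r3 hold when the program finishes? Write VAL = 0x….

0: ✓ CMP  NZCV=1010
1: ✓ ADDHI  r1←0x50
2: · MOVPL
3: ✓ CMP  NZCV=1010
4: · MOVGE
5: · SUBVS

VAL = 0x04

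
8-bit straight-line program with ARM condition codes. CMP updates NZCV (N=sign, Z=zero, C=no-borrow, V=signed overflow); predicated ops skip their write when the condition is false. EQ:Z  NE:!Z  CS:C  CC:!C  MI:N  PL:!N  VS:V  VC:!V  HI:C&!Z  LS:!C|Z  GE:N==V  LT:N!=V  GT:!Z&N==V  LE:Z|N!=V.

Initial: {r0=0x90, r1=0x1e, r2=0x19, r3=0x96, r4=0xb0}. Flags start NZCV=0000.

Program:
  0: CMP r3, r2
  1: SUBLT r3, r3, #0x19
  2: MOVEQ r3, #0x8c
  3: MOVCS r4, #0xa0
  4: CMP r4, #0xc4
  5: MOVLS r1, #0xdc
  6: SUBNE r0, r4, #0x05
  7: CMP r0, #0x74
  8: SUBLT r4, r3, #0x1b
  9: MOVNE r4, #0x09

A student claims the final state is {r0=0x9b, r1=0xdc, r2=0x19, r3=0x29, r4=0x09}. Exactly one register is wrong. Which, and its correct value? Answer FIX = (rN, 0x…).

FIX = (r3, 0x7d)

0: ✓ CMP  NZCV=0011
1: ✓ SUBLT  r3←0x7d
2: · MOVEQ
3: ✓ MOVCS  r4←0xa0
4: ✓ CMP  NZCV=1000
5: ✓ MOVLS  r1←0xdc
6: ✓ SUBNE  r0←0x9b
7: ✓ CMP  NZCV=0011
8: ✓ SUBLT  r4←0x62
9: ✓ MOVNE  r4←0x09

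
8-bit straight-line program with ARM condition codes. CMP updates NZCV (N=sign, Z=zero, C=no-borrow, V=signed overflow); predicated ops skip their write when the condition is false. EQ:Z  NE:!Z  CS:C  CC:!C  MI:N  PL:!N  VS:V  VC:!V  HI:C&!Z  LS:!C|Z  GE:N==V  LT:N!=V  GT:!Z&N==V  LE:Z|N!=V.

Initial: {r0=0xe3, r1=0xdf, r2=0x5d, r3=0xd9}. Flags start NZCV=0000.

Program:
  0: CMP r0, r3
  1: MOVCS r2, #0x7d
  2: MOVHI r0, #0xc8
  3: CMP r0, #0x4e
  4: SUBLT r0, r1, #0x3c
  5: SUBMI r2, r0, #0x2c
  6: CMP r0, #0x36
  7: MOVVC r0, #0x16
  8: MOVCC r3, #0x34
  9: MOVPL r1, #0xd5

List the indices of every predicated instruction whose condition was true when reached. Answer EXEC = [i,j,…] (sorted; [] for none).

EXEC = [1,2,4,9]

[0] flags=0010 → (cmp)
[1] flags=0010 CS?T → r2=0x7d
[2] flags=0010 HI?T → r0=0xc8
[3] flags=0011 → (cmp)
[4] flags=0011 LT?T → r0=0xa3
[5] flags=0011 MI?F → skip
[6] flags=0011 → (cmp)
[7] flags=0011 VC?F → skip
[8] flags=0011 CC?F → skip
[9] flags=0011 PL?T → r1=0xd5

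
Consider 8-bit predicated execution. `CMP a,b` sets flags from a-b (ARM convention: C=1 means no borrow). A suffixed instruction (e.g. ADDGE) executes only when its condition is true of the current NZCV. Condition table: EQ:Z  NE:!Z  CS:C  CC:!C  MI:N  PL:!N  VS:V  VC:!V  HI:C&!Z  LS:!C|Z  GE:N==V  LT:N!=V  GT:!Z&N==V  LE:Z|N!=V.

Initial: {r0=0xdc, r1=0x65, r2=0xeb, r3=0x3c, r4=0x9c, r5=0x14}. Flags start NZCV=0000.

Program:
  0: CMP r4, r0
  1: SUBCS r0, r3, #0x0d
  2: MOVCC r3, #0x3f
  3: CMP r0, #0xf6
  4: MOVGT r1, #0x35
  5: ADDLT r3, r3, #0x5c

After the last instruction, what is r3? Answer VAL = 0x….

0: ✓ CMP  NZCV=1000
1: · SUBCS
2: ✓ MOVCC  r3←0x3f
3: ✓ CMP  NZCV=1000
4: · MOVGT
5: ✓ ADDLT  r3←0x9b

VAL = 0x9b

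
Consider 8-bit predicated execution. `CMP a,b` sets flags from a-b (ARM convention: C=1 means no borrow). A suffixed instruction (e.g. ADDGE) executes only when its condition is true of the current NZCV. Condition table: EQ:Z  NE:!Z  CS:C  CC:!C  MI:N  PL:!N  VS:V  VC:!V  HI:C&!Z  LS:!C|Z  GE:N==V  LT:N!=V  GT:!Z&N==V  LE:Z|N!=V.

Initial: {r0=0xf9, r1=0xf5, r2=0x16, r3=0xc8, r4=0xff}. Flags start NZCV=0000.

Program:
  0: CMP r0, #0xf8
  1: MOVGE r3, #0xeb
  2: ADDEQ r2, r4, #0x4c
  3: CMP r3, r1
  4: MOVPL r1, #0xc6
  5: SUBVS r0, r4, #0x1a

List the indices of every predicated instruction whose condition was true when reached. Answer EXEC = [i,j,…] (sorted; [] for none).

EXEC = [1]

0: ✓ CMP  NZCV=0010
1: ✓ MOVGE  r3←0xeb
2: · ADDEQ
3: ✓ CMP  NZCV=1000
4: · MOVPL
5: · SUBVS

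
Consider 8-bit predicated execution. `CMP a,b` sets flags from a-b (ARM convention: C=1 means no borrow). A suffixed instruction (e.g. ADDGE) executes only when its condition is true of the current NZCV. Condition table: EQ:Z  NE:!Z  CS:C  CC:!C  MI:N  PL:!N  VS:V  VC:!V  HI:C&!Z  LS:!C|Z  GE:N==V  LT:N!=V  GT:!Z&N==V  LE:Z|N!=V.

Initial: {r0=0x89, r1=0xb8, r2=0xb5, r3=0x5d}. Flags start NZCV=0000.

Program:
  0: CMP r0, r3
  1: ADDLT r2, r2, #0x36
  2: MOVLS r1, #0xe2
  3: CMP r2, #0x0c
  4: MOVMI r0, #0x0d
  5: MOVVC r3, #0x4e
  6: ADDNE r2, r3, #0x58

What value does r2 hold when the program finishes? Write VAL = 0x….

0: ✓ CMP  NZCV=0011
1: ✓ ADDLT  r2←0xeb
2: · MOVLS
3: ✓ CMP  NZCV=1010
4: ✓ MOVMI  r0←0x0d
5: ✓ MOVVC  r3←0x4e
6: ✓ ADDNE  r2←0xa6

VAL = 0xa6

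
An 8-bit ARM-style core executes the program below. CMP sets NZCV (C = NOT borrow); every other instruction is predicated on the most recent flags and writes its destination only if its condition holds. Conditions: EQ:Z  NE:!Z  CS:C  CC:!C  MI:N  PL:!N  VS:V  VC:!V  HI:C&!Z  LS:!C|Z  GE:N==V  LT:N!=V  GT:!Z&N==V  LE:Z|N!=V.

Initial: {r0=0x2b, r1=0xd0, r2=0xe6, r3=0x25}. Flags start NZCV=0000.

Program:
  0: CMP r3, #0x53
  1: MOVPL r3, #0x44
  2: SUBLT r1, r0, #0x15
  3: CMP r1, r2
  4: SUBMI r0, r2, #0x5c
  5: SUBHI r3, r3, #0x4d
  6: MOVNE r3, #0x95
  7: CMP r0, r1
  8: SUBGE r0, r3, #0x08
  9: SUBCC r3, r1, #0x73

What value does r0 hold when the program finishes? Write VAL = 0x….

0: ✓ CMP  NZCV=1000
1: · MOVPL
2: ✓ SUBLT  r1←0x16
3: ✓ CMP  NZCV=0000
4: · SUBMI
5: · SUBHI
6: ✓ MOVNE  r3←0x95
7: ✓ CMP  NZCV=0010
8: ✓ SUBGE  r0←0x8d
9: · SUBCC

VAL = 0x8d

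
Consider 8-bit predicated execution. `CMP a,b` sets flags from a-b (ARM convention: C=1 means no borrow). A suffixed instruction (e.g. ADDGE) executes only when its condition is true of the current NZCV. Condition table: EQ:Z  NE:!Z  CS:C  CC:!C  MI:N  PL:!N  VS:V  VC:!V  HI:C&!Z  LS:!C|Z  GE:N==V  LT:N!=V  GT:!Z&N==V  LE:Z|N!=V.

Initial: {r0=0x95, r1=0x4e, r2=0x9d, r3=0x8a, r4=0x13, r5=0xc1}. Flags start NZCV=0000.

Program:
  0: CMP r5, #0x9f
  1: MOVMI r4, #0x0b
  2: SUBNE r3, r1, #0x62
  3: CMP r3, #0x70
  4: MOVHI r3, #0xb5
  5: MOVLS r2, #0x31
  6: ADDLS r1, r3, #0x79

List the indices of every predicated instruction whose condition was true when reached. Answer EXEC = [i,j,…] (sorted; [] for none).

EXEC = [2,4]

0: ✓ CMP  NZCV=0010
1: · MOVMI
2: ✓ SUBNE  r3←0xec
3: ✓ CMP  NZCV=0011
4: ✓ MOVHI  r3←0xb5
5: · MOVLS
6: · ADDLS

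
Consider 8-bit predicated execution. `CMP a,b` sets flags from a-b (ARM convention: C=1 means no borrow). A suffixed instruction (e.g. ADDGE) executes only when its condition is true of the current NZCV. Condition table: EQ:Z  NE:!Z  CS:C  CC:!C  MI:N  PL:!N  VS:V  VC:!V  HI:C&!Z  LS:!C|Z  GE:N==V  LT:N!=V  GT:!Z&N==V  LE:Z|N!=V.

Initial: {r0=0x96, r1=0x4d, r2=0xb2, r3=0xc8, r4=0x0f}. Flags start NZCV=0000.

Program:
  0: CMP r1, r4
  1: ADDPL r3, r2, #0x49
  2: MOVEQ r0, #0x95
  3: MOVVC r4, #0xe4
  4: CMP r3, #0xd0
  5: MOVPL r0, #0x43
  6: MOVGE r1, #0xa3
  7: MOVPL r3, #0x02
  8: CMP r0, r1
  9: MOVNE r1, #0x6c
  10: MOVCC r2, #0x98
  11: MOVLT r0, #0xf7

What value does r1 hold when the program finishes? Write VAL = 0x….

[0] flags=0010 → (cmp)
[1] flags=0010 PL?T → r3=0xfb
[2] flags=0010 EQ?F → skip
[3] flags=0010 VC?T → r4=0xe4
[4] flags=0010 → (cmp)
[5] flags=0010 PL?T → r0=0x43
[6] flags=0010 GE?T → r1=0xa3
[7] flags=0010 PL?T → r3=0x02
[8] flags=1001 → (cmp)
[9] flags=1001 NE?T → r1=0x6c
[10] flags=1001 CC?T → r2=0x98
[11] flags=1001 LT?F → skip

VAL = 0x6c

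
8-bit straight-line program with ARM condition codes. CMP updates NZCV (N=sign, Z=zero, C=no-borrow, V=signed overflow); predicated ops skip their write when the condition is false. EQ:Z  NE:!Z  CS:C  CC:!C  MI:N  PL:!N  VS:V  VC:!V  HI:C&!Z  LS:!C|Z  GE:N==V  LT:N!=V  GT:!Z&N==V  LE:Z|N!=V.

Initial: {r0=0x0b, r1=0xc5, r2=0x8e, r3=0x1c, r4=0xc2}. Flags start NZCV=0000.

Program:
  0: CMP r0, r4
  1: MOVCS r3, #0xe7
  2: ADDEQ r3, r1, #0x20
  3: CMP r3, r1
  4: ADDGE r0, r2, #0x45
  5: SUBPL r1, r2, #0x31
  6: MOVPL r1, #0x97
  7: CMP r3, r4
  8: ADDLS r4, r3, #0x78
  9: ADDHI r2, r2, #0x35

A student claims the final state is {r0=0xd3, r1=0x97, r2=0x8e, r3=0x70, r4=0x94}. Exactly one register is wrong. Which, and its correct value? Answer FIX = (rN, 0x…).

FIX = (r3, 0x1c)

0: ✓ CMP  NZCV=0000
1: · MOVCS
2: · ADDEQ
3: ✓ CMP  NZCV=0000
4: ✓ ADDGE  r0←0xd3
5: ✓ SUBPL  r1←0x5d
6: ✓ MOVPL  r1←0x97
7: ✓ CMP  NZCV=0000
8: ✓ ADDLS  r4←0x94
9: · ADDHI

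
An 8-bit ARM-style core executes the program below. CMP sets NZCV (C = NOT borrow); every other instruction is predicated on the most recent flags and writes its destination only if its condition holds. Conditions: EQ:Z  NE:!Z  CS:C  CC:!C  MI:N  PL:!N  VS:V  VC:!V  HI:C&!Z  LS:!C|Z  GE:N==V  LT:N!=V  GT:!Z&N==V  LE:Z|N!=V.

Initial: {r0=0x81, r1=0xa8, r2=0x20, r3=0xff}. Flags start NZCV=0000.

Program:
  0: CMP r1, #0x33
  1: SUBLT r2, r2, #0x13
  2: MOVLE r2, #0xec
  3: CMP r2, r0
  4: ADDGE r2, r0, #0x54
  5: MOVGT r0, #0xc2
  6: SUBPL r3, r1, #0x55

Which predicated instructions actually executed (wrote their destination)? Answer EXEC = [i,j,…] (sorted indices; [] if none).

EXEC = [1,2,4,5,6]

[0] flags=0011 → (cmp)
[1] flags=0011 LT?T → r2=0x0d
[2] flags=0011 LE?T → r2=0xec
[3] flags=0010 → (cmp)
[4] flags=0010 GE?T → r2=0xd5
[5] flags=0010 GT?T → r0=0xc2
[6] flags=0010 PL?T → r3=0x53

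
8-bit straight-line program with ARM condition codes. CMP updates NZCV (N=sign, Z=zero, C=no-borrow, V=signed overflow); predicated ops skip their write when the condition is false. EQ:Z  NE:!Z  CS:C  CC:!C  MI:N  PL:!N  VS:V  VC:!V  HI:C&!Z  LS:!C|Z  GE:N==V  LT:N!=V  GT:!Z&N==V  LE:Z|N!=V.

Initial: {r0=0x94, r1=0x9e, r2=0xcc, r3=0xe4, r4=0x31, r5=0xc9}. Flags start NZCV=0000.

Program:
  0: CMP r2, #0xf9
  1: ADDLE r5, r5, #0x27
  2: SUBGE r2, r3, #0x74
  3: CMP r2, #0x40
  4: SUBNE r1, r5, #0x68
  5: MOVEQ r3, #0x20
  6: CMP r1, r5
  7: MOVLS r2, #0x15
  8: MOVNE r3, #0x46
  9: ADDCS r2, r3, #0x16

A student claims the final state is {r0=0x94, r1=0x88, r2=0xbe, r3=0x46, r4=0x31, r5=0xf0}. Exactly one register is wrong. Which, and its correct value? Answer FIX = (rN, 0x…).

FIX = (r2, 0x15)

0: ✓ CMP  NZCV=1000
1: ✓ ADDLE  r5←0xf0
2: · SUBGE
3: ✓ CMP  NZCV=1010
4: ✓ SUBNE  r1←0x88
5: · MOVEQ
6: ✓ CMP  NZCV=1000
7: ✓ MOVLS  r2←0x15
8: ✓ MOVNE  r3←0x46
9: · ADDCS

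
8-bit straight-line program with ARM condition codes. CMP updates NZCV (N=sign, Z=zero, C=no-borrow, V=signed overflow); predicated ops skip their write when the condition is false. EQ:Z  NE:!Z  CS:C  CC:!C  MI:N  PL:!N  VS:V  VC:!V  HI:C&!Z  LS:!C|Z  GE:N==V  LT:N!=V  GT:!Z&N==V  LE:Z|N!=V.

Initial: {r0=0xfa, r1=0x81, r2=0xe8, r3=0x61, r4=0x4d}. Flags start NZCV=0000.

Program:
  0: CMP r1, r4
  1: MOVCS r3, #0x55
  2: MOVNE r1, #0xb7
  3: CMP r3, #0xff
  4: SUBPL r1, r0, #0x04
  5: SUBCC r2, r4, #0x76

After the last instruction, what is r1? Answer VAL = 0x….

[0] flags=0011 → (cmp)
[1] flags=0011 CS?T → r3=0x55
[2] flags=0011 NE?T → r1=0xb7
[3] flags=0000 → (cmp)
[4] flags=0000 PL?T → r1=0xf6
[5] flags=0000 CC?T → r2=0xd7

VAL = 0xf6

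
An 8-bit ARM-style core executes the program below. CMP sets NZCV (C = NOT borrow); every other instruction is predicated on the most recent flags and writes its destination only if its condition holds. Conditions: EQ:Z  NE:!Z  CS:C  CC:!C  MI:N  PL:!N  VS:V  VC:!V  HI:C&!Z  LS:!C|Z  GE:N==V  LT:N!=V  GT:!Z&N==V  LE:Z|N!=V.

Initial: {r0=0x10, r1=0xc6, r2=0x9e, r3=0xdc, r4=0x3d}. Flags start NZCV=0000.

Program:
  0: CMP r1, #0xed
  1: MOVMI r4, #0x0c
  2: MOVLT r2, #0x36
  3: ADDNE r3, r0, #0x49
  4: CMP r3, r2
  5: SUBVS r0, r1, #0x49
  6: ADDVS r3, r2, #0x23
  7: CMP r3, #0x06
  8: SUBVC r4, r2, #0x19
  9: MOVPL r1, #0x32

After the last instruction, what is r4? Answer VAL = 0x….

0: ✓ CMP  NZCV=1000
1: ✓ MOVMI  r4←0x0c
2: ✓ MOVLT  r2←0x36
3: ✓ ADDNE  r3←0x59
4: ✓ CMP  NZCV=0010
5: · SUBVS
6: · ADDVS
7: ✓ CMP  NZCV=0010
8: ✓ SUBVC  r4←0x1d
9: ✓ MOVPL  r1←0x32

VAL = 0x1d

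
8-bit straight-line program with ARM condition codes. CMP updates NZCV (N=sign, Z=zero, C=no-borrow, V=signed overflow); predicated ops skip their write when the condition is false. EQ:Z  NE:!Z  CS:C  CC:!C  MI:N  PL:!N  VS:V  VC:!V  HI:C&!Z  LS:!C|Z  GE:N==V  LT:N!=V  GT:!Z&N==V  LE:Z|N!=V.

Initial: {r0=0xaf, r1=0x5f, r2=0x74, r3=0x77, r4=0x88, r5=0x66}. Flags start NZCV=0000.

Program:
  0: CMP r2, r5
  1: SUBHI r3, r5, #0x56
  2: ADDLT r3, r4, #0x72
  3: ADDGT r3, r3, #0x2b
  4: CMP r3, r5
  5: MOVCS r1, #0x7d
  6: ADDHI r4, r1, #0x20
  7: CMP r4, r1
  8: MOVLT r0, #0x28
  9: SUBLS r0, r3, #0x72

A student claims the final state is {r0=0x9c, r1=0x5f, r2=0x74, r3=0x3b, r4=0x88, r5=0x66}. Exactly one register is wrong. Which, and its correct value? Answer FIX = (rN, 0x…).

[0] flags=0010 → (cmp)
[1] flags=0010 HI?T → r3=0x10
[2] flags=0010 LT?F → skip
[3] flags=0010 GT?T → r3=0x3b
[4] flags=1000 → (cmp)
[5] flags=1000 CS?F → skip
[6] flags=1000 HI?F → skip
[7] flags=0011 → (cmp)
[8] flags=0011 LT?T → r0=0x28
[9] flags=0011 LS?F → skip

FIX = (r0, 0x28)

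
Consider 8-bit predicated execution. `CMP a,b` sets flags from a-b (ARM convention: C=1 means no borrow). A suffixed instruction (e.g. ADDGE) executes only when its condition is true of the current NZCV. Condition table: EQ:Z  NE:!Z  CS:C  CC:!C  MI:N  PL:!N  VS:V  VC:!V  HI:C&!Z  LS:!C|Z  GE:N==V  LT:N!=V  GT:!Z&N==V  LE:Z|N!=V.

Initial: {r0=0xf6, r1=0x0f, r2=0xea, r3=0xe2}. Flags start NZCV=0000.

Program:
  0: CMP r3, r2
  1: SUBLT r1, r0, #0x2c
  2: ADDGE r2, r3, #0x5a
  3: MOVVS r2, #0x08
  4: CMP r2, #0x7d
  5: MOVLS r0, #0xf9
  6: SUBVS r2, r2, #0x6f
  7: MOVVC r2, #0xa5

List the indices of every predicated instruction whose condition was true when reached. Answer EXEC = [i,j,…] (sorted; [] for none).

EXEC = [1,6]

[0] flags=1000 → (cmp)
[1] flags=1000 LT?T → r1=0xca
[2] flags=1000 GE?F → skip
[3] flags=1000 VS?F → skip
[4] flags=0011 → (cmp)
[5] flags=0011 LS?F → skip
[6] flags=0011 VS?T → r2=0x7b
[7] flags=0011 VC?F → skip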